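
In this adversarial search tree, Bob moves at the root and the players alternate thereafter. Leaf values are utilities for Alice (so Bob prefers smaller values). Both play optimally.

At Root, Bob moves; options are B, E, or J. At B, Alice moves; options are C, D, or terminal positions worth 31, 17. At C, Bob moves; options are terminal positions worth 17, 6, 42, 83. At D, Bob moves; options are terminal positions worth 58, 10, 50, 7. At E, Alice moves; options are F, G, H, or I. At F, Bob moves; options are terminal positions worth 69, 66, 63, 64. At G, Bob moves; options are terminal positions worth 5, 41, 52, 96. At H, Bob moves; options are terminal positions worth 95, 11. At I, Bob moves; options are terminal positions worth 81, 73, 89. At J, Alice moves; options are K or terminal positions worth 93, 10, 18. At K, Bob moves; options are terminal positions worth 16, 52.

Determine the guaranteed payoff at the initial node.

C (Bob): min(17, 6, 42, 83) = 6
D (Bob): min(58, 10, 50, 7) = 7
B (Alice): max(6, 7, 31, 17) = 31
F (Bob): min(69, 66, 63, 64) = 63
G (Bob): min(5, 41, 52, 96) = 5
H (Bob): min(95, 11) = 11
I (Bob): min(81, 73, 89) = 73
E (Alice): max(63, 5, 11, 73) = 73
K (Bob): min(16, 52) = 16
J (Alice): max(16, 93, 10, 18) = 93
Root (Bob): min(31, 73, 93) = 31

31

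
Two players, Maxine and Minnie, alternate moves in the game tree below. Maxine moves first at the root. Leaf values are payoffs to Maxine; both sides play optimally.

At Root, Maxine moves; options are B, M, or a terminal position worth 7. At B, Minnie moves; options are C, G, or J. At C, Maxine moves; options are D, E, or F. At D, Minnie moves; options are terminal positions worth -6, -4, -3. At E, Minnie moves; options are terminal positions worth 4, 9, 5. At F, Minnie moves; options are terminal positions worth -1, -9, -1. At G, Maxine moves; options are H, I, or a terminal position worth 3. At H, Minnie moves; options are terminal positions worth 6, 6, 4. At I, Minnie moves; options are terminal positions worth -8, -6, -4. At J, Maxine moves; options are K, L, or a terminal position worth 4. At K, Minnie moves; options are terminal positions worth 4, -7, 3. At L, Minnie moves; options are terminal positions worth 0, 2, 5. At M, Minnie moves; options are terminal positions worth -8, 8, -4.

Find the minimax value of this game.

7

D (Minnie): min(-6, -4, -3) = -6
E (Minnie): min(4, 9, 5) = 4
F (Minnie): min(-1, -9, -1) = -9
C (Maxine): max(-6, 4, -9) = 4
H (Minnie): min(6, 6, 4) = 4
I (Minnie): min(-8, -6, -4) = -8
G (Maxine): max(4, -8, 3) = 4
K (Minnie): min(4, -7, 3) = -7
L (Minnie): min(0, 2, 5) = 0
J (Maxine): max(-7, 0, 4) = 4
B (Minnie): min(4, 4, 4) = 4
M (Minnie): min(-8, 8, -4) = -8
Root (Maxine): max(4, -8, 7) = 7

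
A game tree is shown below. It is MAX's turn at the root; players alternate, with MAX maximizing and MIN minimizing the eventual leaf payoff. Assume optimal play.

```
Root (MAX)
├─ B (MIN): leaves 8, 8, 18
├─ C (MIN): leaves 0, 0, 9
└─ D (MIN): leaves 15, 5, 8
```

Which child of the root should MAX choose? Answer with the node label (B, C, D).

B

B (MIN): min(8, 8, 18) = 8
C (MIN): min(0, 0, 9) = 0
D (MIN): min(15, 5, 8) = 5
Root (MAX): max(8, 0, 5) = 8
MAX picks the child with the highest value: B (value 8).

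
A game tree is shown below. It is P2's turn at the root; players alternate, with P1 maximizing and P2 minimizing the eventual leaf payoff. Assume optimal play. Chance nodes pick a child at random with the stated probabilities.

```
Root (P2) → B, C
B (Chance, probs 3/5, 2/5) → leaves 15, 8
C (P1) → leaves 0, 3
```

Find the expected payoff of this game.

3

B (Chance): 3/5·15 + 2/5·8 = 12.2
C (P1): max(0, 3) = 3
Root (P2): min(12.2, 3) = 3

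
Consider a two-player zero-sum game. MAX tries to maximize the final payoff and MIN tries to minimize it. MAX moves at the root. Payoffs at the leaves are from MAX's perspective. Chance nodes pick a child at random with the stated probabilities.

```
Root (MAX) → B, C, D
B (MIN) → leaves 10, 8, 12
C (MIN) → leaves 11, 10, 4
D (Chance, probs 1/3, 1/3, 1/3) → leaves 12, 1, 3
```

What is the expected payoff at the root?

8

B (MIN): min(10, 8, 12) = 8
C (MIN): min(11, 10, 4) = 4
D (Chance): 1/3·12 + 1/3·1 + 1/3·3 = 5.33
Root (MAX): max(8, 4, 5.33) = 8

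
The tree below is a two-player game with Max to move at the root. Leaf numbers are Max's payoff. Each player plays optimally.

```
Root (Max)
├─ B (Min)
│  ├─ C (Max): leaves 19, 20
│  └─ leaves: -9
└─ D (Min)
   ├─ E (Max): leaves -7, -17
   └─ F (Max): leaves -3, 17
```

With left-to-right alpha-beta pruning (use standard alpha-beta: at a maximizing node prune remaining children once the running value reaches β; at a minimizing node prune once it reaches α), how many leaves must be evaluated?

C [α=-∞,β=+∞]: v=20
B [α=-∞,β=+∞]: v=-9
E [α=-9,β=+∞]: v=-7
F [α=-9,β=-7]: v=-3 after child 1 ≥ β → β-cutoff, skip 1
D [α=-9,β=+∞]: v=-7
Root [α=-∞,β=+∞]: v=-7
Leaves evaluated: 6 of 7.

6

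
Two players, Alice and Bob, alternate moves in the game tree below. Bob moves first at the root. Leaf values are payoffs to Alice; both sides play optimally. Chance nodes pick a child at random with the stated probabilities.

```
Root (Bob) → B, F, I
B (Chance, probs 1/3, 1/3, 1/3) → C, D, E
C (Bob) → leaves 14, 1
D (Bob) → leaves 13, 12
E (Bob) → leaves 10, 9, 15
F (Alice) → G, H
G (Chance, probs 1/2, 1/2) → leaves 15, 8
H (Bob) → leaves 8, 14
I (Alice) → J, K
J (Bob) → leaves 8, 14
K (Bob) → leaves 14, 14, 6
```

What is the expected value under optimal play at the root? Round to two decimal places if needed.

C (Bob): min(14, 1) = 1
D (Bob): min(13, 12) = 12
E (Bob): min(10, 9, 15) = 9
B (Chance): 1/3·1 + 1/3·12 + 1/3·9 = 7.33
G (Chance): 1/2·15 + 1/2·8 = 11.5
H (Bob): min(8, 14) = 8
F (Alice): max(11.5, 8) = 11.5
J (Bob): min(8, 14) = 8
K (Bob): min(14, 14, 6) = 6
I (Alice): max(8, 6) = 8
Root (Bob): min(7.33, 11.5, 8) = 7.33

7.33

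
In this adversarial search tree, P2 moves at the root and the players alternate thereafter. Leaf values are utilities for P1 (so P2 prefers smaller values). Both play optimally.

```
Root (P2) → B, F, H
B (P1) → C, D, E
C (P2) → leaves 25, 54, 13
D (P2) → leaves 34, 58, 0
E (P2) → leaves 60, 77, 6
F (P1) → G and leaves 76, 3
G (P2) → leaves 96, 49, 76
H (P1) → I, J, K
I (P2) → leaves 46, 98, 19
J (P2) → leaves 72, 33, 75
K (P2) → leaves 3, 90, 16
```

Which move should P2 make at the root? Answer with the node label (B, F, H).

C (P2): min(25, 54, 13) = 13
D (P2): min(34, 58, 0) = 0
E (P2): min(60, 77, 6) = 6
B (P1): max(13, 0, 6) = 13
G (P2): min(96, 49, 76) = 49
F (P1): max(49, 76, 3) = 76
I (P2): min(46, 98, 19) = 19
J (P2): min(72, 33, 75) = 33
K (P2): min(3, 90, 16) = 3
H (P1): max(19, 33, 3) = 33
Root (P2): min(13, 76, 33) = 13
P2 picks the child with the lowest value: B (value 13).

B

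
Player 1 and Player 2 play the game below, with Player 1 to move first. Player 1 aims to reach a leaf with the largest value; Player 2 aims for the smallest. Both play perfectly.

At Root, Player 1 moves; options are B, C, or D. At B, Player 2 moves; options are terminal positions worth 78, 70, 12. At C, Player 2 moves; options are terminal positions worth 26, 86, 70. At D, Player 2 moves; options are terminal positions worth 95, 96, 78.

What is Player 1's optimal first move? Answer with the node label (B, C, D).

D

B (Player 2): min(78, 70, 12) = 12
C (Player 2): min(26, 86, 70) = 26
D (Player 2): min(95, 96, 78) = 78
Root (Player 1): max(12, 26, 78) = 78
Player 1 picks the child with the highest value: D (value 78).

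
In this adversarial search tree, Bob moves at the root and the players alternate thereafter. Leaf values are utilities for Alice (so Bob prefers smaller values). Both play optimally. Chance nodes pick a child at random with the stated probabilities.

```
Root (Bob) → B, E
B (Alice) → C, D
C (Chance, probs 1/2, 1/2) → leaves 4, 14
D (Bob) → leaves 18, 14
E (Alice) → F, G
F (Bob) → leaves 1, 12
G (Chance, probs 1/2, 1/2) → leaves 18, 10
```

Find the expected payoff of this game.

C (Chance): 1/2·4 + 1/2·14 = 9
D (Bob): min(18, 14) = 14
B (Alice): max(9, 14) = 14
F (Bob): min(1, 12) = 1
G (Chance): 1/2·18 + 1/2·10 = 14
E (Alice): max(1, 14) = 14
Root (Bob): min(14, 14) = 14

14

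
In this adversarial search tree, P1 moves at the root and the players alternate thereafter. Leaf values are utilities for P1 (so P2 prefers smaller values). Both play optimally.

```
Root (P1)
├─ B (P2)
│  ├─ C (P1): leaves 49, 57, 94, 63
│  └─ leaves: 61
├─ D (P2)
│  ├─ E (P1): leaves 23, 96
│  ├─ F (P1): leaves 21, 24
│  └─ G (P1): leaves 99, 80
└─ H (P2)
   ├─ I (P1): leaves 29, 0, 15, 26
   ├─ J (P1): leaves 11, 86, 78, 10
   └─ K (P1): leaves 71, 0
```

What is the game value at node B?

61

C: max(49, 57, 94, 63) = 94
B: min(94, 61) = 61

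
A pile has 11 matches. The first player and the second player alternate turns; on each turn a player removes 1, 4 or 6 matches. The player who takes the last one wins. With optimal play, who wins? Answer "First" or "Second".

Positions where the player to move wins (W) vs loses (L):
i:   0  1  2  3  4  5  6  7  8  9 10 11
     L  W  L  W  W  L  W  L  W  W  L  W
Position 11 is W, so the first player wins.

First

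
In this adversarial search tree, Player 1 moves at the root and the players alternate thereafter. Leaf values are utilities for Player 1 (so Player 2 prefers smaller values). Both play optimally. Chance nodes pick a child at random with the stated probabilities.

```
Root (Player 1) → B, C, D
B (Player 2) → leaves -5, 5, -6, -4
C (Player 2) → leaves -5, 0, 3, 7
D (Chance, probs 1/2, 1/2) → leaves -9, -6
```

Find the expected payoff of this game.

B (Player 2): min(-5, 5, -6, -4) = -6
C (Player 2): min(-5, 0, 3, 7) = -5
D (Chance): 1/2·-9 + 1/2·-6 = -7.5
Root (Player 1): max(-6, -5, -7.5) = -5

-5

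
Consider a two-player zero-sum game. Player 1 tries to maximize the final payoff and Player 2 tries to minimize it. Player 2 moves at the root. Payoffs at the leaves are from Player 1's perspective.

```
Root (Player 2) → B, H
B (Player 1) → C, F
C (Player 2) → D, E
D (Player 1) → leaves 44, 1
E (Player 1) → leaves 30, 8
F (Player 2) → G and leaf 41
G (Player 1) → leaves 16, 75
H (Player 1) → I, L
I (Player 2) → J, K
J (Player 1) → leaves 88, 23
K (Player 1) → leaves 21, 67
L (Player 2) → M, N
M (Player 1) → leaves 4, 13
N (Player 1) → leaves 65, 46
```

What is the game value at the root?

D (Player 1): max(44, 1) = 44
E (Player 1): max(30, 8) = 30
C (Player 2): min(44, 30) = 30
G (Player 1): max(16, 75) = 75
F (Player 2): min(75, 41) = 41
B (Player 1): max(30, 41) = 41
J (Player 1): max(88, 23) = 88
K (Player 1): max(21, 67) = 67
I (Player 2): min(88, 67) = 67
M (Player 1): max(4, 13) = 13
N (Player 1): max(65, 46) = 65
L (Player 2): min(13, 65) = 13
H (Player 1): max(67, 13) = 67
Root (Player 2): min(41, 67) = 41

41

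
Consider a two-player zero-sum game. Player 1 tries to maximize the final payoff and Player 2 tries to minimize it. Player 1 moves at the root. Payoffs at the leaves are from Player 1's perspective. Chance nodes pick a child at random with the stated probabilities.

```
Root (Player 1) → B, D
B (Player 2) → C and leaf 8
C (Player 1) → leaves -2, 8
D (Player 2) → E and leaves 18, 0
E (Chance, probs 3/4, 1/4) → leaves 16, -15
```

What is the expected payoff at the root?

C (Player 1): max(-2, 8) = 8
B (Player 2): min(8, 8) = 8
E (Chance): 3/4·16 + 1/4·-15 = 8.25
D (Player 2): min(8.25, 18, 0) = 0
Root (Player 1): max(8, 0) = 8

8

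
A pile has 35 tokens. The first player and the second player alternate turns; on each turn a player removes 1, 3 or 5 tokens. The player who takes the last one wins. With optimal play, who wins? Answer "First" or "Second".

First

Mark each pile size as W (mover wins) or L (mover loses):
i:   0  1  2  3  4  5  6  7  8  9 10 11 12 13 14 15 16 17 18 19 20 21 22 23 24 25 26 27 28 29 30 31 32 33 34 35
     L  W  L  W  L  W  L  W  L  W  L  W  L  W  L  W  L  W  L  W  L  W  L  W  L  W  L  W  L  W  L  W  L  W  L  W
Position 35 is W, so the first player wins.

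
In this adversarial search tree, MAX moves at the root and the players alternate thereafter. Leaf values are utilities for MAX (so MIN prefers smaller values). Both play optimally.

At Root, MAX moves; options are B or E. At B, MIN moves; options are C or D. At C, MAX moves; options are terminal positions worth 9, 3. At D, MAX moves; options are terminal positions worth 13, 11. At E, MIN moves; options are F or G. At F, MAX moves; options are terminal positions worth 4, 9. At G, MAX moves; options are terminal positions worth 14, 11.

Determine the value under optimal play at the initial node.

9

C (MAX): max(9, 3) = 9
D (MAX): max(13, 11) = 13
B (MIN): min(9, 13) = 9
F (MAX): max(4, 9) = 9
G (MAX): max(14, 11) = 14
E (MIN): min(9, 14) = 9
Root (MAX): max(9, 9) = 9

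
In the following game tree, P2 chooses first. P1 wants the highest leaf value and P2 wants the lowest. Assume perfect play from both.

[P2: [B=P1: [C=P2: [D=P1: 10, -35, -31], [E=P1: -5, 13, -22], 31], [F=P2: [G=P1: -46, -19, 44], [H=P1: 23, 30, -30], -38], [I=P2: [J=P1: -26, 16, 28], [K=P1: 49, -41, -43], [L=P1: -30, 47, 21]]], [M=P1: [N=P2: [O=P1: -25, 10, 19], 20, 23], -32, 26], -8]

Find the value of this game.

-8

D (P1): max(10, -35, -31) = 10
E (P1): max(-5, 13, -22) = 13
C (P2): min(10, 13, 31) = 10
G (P1): max(-46, -19, 44) = 44
H (P1): max(23, 30, -30) = 30
F (P2): min(44, 30, -38) = -38
J (P1): max(-26, 16, 28) = 28
K (P1): max(49, -41, -43) = 49
L (P1): max(-30, 47, 21) = 47
I (P2): min(28, 49, 47) = 28
B (P1): max(10, -38, 28) = 28
O (P1): max(-25, 10, 19) = 19
N (P2): min(19, 20, 23) = 19
M (P1): max(19, -32, 26) = 26
Root (P2): min(28, 26, -8) = -8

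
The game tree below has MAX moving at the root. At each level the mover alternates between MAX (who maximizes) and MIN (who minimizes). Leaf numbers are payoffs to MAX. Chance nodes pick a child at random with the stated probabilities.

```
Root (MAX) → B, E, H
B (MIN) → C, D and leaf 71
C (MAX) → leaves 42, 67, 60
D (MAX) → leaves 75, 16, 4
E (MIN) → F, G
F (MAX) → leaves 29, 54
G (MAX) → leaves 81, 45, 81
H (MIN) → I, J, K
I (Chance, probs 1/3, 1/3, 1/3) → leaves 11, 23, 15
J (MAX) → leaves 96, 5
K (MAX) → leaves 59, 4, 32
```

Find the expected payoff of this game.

67

C (MAX): max(42, 67, 60) = 67
D (MAX): max(75, 16, 4) = 75
B (MIN): min(67, 75, 71) = 67
F (MAX): max(29, 54) = 54
G (MAX): max(81, 45, 81) = 81
E (MIN): min(54, 81) = 54
I (Chance): 1/3·11 + 1/3·23 + 1/3·15 = 16.33
J (MAX): max(96, 5) = 96
K (MAX): max(59, 4, 32) = 59
H (MIN): min(16.33, 96, 59) = 16.33
Root (MAX): max(67, 54, 16.33) = 67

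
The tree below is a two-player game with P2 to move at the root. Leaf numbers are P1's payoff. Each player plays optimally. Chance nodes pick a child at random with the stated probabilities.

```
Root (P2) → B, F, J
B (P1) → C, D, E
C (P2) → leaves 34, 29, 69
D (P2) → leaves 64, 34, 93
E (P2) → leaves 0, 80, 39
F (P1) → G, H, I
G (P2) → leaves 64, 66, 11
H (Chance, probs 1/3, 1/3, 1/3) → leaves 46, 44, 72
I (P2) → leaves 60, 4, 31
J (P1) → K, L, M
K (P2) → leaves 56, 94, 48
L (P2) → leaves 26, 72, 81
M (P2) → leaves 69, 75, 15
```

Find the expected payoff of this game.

34

C (P2): min(34, 29, 69) = 29
D (P2): min(64, 34, 93) = 34
E (P2): min(0, 80, 39) = 0
B (P1): max(29, 34, 0) = 34
G (P2): min(64, 66, 11) = 11
H (Chance): 1/3·46 + 1/3·44 + 1/3·72 = 54
I (P2): min(60, 4, 31) = 4
F (P1): max(11, 54, 4) = 54
K (P2): min(56, 94, 48) = 48
L (P2): min(26, 72, 81) = 26
M (P2): min(69, 75, 15) = 15
J (P1): max(48, 26, 15) = 48
Root (P2): min(34, 54, 48) = 34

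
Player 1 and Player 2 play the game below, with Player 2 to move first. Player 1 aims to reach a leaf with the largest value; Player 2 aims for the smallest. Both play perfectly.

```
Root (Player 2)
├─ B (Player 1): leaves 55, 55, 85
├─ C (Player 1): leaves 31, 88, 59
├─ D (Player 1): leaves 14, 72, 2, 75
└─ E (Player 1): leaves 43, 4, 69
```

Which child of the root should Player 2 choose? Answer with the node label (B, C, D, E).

B (Player 1): max(55, 55, 85) = 85
C (Player 1): max(31, 88, 59) = 88
D (Player 1): max(14, 72, 2, 75) = 75
E (Player 1): max(43, 4, 69) = 69
Root (Player 2): min(85, 88, 75, 69) = 69
Player 2 picks the child with the lowest value: E (value 69).

E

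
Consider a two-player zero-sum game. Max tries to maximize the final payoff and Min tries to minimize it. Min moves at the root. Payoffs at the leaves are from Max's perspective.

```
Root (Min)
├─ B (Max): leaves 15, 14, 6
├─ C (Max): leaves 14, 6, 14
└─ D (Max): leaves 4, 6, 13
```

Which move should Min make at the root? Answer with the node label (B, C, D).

B (Max): max(15, 14, 6) = 15
C (Max): max(14, 6, 14) = 14
D (Max): max(4, 6, 13) = 13
Root (Min): min(15, 14, 13) = 13
Min picks the child with the lowest value: D (value 13).

D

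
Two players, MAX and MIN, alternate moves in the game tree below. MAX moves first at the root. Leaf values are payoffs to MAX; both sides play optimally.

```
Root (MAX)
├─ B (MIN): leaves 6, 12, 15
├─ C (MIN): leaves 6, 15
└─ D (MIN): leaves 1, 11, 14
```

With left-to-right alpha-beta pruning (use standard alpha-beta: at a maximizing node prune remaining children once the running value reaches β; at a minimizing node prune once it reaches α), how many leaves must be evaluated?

B [α=-∞,β=+∞]: v=6
C [α=6,β=+∞]: v=6 after child 1 ≤ α → α-cutoff, skip 1
D [α=6,β=+∞]: v=1 after child 1 ≤ α → α-cutoff, skip 2
Root [α=-∞,β=+∞]: v=6
Leaves evaluated: 5 of 8.

5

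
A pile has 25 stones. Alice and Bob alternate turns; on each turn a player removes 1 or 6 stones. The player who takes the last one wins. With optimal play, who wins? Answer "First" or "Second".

Second

Positions where the player to move wins (W) vs loses (L):
i:   0  1  2  3  4  5  6  7  8  9 10 11 12 13 14 15 16 17 18 19 20 21 22 23 24 25
     L  W  L  W  L  W  W  L  W  L  W  L  W  W  L  W  L  W  L  W  W  L  W  L  W  L
Position 25 is L, so the second player wins.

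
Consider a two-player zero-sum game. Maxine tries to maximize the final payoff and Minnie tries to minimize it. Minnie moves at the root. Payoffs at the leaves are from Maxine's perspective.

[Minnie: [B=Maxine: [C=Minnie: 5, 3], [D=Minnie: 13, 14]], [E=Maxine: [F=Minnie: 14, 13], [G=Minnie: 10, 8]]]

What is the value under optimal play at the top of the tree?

13

C (Minnie): min(5, 3) = 3
D (Minnie): min(13, 14) = 13
B (Maxine): max(3, 13) = 13
F (Minnie): min(14, 13) = 13
G (Minnie): min(10, 8) = 8
E (Maxine): max(13, 8) = 13
Root (Minnie): min(13, 13) = 13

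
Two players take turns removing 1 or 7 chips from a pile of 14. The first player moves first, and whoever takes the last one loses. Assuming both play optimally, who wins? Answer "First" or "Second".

Mark each pile size as W (mover wins) or L (mover loses):
i:   0  1  2  3  4  5  6  7  8  9 10 11 12 13 14
     W  L  W  L  W  L  W  L  W  L  W  L  W  L  W
Position 14 is W, so the first player wins.

First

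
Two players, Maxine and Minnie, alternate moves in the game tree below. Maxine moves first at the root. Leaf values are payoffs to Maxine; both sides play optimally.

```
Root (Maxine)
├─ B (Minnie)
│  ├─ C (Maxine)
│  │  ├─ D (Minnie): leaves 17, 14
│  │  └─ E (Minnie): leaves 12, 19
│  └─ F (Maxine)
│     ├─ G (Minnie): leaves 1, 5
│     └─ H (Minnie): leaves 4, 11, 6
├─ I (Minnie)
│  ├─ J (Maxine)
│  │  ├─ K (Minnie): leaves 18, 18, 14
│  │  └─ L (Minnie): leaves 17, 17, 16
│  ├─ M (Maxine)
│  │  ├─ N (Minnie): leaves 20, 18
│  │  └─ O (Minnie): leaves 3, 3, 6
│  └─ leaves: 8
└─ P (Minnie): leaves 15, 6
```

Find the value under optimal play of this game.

8

D (Minnie): min(17, 14) = 14
E (Minnie): min(12, 19) = 12
C (Maxine): max(14, 12) = 14
G (Minnie): min(1, 5) = 1
H (Minnie): min(4, 11, 6) = 4
F (Maxine): max(1, 4) = 4
B (Minnie): min(14, 4) = 4
K (Minnie): min(18, 18, 14) = 14
L (Minnie): min(17, 17, 16) = 16
J (Maxine): max(14, 16) = 16
N (Minnie): min(20, 18) = 18
O (Minnie): min(3, 3, 6) = 3
M (Maxine): max(18, 3) = 18
I (Minnie): min(16, 18, 8) = 8
P (Minnie): min(15, 6) = 6
Root (Maxine): max(4, 8, 6) = 8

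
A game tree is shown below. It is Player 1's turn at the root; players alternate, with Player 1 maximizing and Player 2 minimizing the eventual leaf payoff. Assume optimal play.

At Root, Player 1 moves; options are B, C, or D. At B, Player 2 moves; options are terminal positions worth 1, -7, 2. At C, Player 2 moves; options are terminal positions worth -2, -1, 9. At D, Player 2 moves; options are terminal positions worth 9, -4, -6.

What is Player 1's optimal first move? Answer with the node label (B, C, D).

C

B (Player 2): min(1, -7, 2) = -7
C (Player 2): min(-2, -1, 9) = -2
D (Player 2): min(9, -4, -6) = -6
Root (Player 1): max(-7, -2, -6) = -2
Player 1 picks the child with the highest value: C (value -2).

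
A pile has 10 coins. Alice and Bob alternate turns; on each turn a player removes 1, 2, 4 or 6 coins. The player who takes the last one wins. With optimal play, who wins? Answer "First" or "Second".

Compute winning (W) and losing (L) positions by backward induction:
i:   0  1  2  3  4  5  6  7  8  9 10
     L  W  W  L  W  W  W  W  L  W  W
Position 10 is W, so the first player wins.

First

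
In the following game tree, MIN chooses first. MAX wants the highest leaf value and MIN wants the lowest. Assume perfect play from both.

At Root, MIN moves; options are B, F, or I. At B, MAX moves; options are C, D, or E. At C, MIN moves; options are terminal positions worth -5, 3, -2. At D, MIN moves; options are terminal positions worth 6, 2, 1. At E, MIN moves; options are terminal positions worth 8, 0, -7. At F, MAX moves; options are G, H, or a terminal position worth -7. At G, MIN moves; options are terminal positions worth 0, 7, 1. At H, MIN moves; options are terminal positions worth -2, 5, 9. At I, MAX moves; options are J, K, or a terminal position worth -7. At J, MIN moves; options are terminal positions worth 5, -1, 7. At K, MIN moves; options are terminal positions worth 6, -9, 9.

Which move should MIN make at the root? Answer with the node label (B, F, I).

C (MIN): min(-5, 3, -2) = -5
D (MIN): min(6, 2, 1) = 1
E (MIN): min(8, 0, -7) = -7
B (MAX): max(-5, 1, -7) = 1
G (MIN): min(0, 7, 1) = 0
H (MIN): min(-2, 5, 9) = -2
F (MAX): max(0, -2, -7) = 0
J (MIN): min(5, -1, 7) = -1
K (MIN): min(6, -9, 9) = -9
I (MAX): max(-1, -9, -7) = -1
Root (MIN): min(1, 0, -1) = -1
MIN picks the child with the lowest value: I (value -1).

I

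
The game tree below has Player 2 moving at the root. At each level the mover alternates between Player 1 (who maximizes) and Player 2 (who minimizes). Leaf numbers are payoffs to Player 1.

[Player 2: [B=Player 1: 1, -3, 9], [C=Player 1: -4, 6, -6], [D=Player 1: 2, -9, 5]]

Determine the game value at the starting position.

5

B (Player 1): max(1, -3, 9) = 9
C (Player 1): max(-4, 6, -6) = 6
D (Player 1): max(2, -9, 5) = 5
Root (Player 2): min(9, 6, 5) = 5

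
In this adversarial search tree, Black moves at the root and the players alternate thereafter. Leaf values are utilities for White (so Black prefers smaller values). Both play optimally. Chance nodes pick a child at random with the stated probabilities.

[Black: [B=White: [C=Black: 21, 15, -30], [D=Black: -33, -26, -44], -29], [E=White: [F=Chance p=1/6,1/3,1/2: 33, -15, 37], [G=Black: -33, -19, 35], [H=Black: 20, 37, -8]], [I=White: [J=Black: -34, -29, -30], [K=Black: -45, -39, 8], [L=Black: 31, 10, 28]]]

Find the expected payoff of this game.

-29

C (Black): min(21, 15, -30) = -30
D (Black): min(-33, -26, -44) = -44
B (White): max(-30, -44, -29) = -29
F (Chance): 1/6·33 + 1/3·-15 + 1/2·37 = 19
G (Black): min(-33, -19, 35) = -33
H (Black): min(20, 37, -8) = -8
E (White): max(19, -33, -8) = 19
J (Black): min(-34, -29, -30) = -34
K (Black): min(-45, -39, 8) = -45
L (Black): min(31, 10, 28) = 10
I (White): max(-34, -45, 10) = 10
Root (Black): min(-29, 19, 10) = -29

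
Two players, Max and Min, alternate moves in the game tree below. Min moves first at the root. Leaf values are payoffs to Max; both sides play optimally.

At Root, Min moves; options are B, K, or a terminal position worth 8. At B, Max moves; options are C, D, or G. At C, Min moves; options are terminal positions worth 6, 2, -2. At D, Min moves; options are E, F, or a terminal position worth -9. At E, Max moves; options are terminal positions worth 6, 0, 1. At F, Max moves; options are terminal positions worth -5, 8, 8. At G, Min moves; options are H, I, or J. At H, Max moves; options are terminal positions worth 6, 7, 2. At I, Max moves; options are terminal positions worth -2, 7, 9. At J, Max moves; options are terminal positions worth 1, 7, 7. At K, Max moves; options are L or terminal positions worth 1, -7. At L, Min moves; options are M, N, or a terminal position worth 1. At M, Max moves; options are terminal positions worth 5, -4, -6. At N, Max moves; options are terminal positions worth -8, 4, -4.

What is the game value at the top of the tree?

1

C (Min): min(6, 2, -2) = -2
E (Max): max(6, 0, 1) = 6
F (Max): max(-5, 8, 8) = 8
D (Min): min(6, 8, -9) = -9
H (Max): max(6, 7, 2) = 7
I (Max): max(-2, 7, 9) = 9
J (Max): max(1, 7, 7) = 7
G (Min): min(7, 9, 7) = 7
B (Max): max(-2, -9, 7) = 7
M (Max): max(5, -4, -6) = 5
N (Max): max(-8, 4, -4) = 4
L (Min): min(5, 4, 1) = 1
K (Max): max(1, 1, -7) = 1
Root (Min): min(7, 1, 8) = 1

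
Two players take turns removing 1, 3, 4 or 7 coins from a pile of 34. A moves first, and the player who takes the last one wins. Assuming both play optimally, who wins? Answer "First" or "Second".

Second

Mark each pile size as W (mover wins) or L (mover loses):
i:   0  1  2  3  4  5  6  7  8  9 10 11 12 13 14 15 16 17 18 19 20 21 22 23 24 25 26 27 28 29 30 31 32 33 34
     L  W  L  W  W  W  W  W  L  W  L  W  W  W  W  W  L  W  L  W  W  W  W  W  L  W  L  W  W  W  W  W  L  W  L
Position 34 is L, so the second player wins.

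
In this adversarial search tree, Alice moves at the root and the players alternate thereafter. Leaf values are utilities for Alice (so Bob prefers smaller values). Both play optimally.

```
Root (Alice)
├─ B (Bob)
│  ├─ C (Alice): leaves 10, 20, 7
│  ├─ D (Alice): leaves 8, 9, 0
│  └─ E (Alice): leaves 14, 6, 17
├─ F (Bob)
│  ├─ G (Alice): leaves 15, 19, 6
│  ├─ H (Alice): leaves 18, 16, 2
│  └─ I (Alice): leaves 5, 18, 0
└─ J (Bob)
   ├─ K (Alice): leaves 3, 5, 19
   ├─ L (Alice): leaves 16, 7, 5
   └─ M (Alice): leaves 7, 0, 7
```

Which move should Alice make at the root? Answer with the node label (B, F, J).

C (Alice): max(10, 20, 7) = 20
D (Alice): max(8, 9, 0) = 9
E (Alice): max(14, 6, 17) = 17
B (Bob): min(20, 9, 17) = 9
G (Alice): max(15, 19, 6) = 19
H (Alice): max(18, 16, 2) = 18
I (Alice): max(5, 18, 0) = 18
F (Bob): min(19, 18, 18) = 18
K (Alice): max(3, 5, 19) = 19
L (Alice): max(16, 7, 5) = 16
M (Alice): max(7, 0, 7) = 7
J (Bob): min(19, 16, 7) = 7
Root (Alice): max(9, 18, 7) = 18
Alice picks the child with the highest value: F (value 18).

F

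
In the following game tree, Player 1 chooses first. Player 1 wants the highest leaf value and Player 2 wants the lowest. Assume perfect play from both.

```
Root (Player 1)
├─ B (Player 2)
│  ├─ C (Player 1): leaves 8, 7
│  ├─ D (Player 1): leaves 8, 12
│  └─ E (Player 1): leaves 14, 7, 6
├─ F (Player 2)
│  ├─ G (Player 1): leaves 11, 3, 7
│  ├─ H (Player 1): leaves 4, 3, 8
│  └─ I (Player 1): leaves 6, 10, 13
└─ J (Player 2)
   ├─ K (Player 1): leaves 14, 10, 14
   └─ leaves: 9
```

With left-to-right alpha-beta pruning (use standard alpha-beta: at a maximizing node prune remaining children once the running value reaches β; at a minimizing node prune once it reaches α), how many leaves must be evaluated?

14

C [α=-∞,β=+∞]: v=8
D [α=-∞,β=8]: v=8 after child 1 ≥ β → β-cutoff, skip 1
E [α=-∞,β=8]: v=14 after child 1 ≥ β → β-cutoff, skip 2
B [α=-∞,β=+∞]: v=8
G [α=8,β=+∞]: v=11
H [α=8,β=11]: v=8
F [α=8,β=+∞]: v=8 after child 2 ≤ α → α-cutoff, skip 1
K [α=8,β=+∞]: v=14
J [α=8,β=+∞]: v=9
Root [α=-∞,β=+∞]: v=9
Leaves evaluated: 14 of 20.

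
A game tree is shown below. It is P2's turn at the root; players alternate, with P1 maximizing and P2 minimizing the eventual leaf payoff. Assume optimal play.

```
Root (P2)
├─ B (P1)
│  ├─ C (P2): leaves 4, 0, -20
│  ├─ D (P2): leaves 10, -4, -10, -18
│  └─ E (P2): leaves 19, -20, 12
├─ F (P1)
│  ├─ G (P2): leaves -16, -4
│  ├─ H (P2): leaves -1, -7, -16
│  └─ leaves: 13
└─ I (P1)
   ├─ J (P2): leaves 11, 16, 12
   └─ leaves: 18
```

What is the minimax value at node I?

18

J: min(11, 16, 12) = 11
I: max(11, 18) = 18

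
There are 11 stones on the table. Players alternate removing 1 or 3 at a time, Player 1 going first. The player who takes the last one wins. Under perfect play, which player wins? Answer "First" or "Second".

Positions where the player to move wins (W) vs loses (L):
i:   0  1  2  3  4  5  6  7  8  9 10 11
     L  W  L  W  L  W  L  W  L  W  L  W
Position 11 is W, so the first player wins.

First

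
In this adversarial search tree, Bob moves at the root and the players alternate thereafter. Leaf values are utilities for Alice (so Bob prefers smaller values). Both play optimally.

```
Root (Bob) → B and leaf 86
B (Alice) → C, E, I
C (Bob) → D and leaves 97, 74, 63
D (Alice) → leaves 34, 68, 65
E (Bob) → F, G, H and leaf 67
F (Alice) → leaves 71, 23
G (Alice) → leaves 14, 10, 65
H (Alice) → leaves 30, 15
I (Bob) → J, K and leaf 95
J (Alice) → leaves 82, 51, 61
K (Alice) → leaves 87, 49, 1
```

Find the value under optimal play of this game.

D (Alice): max(34, 68, 65) = 68
C (Bob): min(68, 97, 74, 63) = 63
F (Alice): max(71, 23) = 71
G (Alice): max(14, 10, 65) = 65
H (Alice): max(30, 15) = 30
E (Bob): min(71, 65, 30, 67) = 30
J (Alice): max(82, 51, 61) = 82
K (Alice): max(87, 49, 1) = 87
I (Bob): min(82, 87, 95) = 82
B (Alice): max(63, 30, 82) = 82
Root (Bob): min(82, 86) = 82

82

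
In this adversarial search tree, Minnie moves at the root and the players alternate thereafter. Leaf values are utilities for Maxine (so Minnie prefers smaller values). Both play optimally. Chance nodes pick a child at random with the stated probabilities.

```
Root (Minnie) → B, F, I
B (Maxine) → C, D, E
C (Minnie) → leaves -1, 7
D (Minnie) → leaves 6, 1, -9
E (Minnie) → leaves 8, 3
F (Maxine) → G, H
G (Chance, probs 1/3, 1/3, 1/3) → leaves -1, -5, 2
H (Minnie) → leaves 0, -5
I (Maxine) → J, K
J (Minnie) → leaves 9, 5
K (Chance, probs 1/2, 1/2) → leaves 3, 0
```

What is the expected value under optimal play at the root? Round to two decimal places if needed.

C (Minnie): min(-1, 7) = -1
D (Minnie): min(6, 1, -9) = -9
E (Minnie): min(8, 3) = 3
B (Maxine): max(-1, -9, 3) = 3
G (Chance): 1/3·-1 + 1/3·-5 + 1/3·2 = -1.33
H (Minnie): min(0, -5) = -5
F (Maxine): max(-1.33, -5) = -1.33
J (Minnie): min(9, 5) = 5
K (Chance): 1/2·3 + 1/2·0 = 1.5
I (Maxine): max(5, 1.5) = 5
Root (Minnie): min(3, -1.33, 5) = -1.33

-1.33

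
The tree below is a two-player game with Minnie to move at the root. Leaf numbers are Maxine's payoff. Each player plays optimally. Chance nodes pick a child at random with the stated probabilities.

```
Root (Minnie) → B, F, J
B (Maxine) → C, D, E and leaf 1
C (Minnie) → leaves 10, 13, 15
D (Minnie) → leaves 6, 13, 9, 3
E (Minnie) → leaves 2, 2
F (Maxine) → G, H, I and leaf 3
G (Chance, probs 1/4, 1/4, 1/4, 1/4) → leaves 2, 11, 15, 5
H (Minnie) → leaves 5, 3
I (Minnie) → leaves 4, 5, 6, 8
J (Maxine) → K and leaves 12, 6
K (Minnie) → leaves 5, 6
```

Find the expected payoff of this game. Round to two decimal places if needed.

8.25

C (Minnie): min(10, 13, 15) = 10
D (Minnie): min(6, 13, 9, 3) = 3
E (Minnie): min(2, 2) = 2
B (Maxine): max(10, 3, 2, 1) = 10
G (Chance): 1/4·2 + 1/4·11 + 1/4·15 + 1/4·5 = 8.25
H (Minnie): min(5, 3) = 3
I (Minnie): min(4, 5, 6, 8) = 4
F (Maxine): max(8.25, 3, 4, 3) = 8.25
K (Minnie): min(5, 6) = 5
J (Maxine): max(5, 12, 6) = 12
Root (Minnie): min(10, 8.25, 12) = 8.25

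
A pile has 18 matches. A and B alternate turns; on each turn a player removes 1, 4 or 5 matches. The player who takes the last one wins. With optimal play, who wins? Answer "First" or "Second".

Compute winning (W) and losing (L) positions by backward induction:
i:   0  1  2  3  4  5  6  7  8  9 10 11 12 13 14 15 16 17 18
     L  W  L  W  W  W  W  W  L  W  L  W  W  W  W  W  L  W  L
Position 18 is L, so the second player wins.

Second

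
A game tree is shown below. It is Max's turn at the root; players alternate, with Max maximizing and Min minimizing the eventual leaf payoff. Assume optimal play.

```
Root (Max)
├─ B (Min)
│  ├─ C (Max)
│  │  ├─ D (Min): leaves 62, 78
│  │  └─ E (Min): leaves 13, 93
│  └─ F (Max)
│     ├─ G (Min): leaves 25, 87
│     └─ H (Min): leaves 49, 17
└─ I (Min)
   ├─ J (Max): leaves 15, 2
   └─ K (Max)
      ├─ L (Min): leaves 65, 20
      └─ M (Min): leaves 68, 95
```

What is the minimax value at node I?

J: max(15, 2) = 15
L: min(65, 20) = 20
M: min(68, 95) = 68
K: max(20, 68) = 68
I: min(15, 68) = 15

15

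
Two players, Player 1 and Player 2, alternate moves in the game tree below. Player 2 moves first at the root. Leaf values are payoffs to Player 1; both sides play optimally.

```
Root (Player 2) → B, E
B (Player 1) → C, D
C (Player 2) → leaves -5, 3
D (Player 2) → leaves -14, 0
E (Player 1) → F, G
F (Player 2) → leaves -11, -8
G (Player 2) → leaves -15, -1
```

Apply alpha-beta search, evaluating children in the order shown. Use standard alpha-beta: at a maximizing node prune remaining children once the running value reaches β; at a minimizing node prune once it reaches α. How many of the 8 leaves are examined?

C [α=-∞,β=+∞]: v=-5
D [α=-5,β=+∞]: v=-14 after child 1 ≤ α → α-cutoff, skip 1
B [α=-∞,β=+∞]: v=-5
F [α=-∞,β=-5]: v=-11
G [α=-11,β=-5]: v=-15 after child 1 ≤ α → α-cutoff, skip 1
E [α=-∞,β=-5]: v=-11
Root [α=-∞,β=+∞]: v=-11
Leaves evaluated: 6 of 8.

6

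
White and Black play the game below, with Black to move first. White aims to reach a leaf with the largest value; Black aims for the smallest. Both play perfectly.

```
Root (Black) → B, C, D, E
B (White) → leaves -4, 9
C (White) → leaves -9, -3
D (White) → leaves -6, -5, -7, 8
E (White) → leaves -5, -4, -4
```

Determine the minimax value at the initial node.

-4

B (White): max(-4, 9) = 9
C (White): max(-9, -3) = -3
D (White): max(-6, -5, -7, 8) = 8
E (White): max(-5, -4, -4) = -4
Root (Black): min(9, -3, 8, -4) = -4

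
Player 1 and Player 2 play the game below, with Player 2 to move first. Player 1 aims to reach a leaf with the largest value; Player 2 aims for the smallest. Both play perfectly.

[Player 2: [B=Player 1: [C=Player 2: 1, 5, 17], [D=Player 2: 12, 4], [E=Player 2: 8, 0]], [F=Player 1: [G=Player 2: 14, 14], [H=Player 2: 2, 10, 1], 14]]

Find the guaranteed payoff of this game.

4

C (Player 2): min(1, 5, 17) = 1
D (Player 2): min(12, 4) = 4
E (Player 2): min(8, 0) = 0
B (Player 1): max(1, 4, 0) = 4
G (Player 2): min(14, 14) = 14
H (Player 2): min(2, 10, 1) = 1
F (Player 1): max(14, 1, 14) = 14
Root (Player 2): min(4, 14) = 4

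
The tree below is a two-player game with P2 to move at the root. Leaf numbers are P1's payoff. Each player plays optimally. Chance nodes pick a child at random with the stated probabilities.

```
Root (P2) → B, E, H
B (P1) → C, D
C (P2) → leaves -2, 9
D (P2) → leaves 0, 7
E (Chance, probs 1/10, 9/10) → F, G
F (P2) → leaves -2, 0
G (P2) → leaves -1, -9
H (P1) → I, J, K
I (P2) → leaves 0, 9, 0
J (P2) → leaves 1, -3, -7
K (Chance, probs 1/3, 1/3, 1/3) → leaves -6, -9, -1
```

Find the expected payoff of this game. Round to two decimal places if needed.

-8.3

C (P2): min(-2, 9) = -2
D (P2): min(0, 7) = 0
B (P1): max(-2, 0) = 0
F (P2): min(-2, 0) = -2
G (P2): min(-1, -9) = -9
E (Chance): 1/10·-2 + 9/10·-9 = -8.3
I (P2): min(0, 9, 0) = 0
J (P2): min(1, -3, -7) = -7
K (Chance): 1/3·-6 + 1/3·-9 + 1/3·-1 = -5.33
H (P1): max(0, -7, -5.33) = 0
Root (P2): min(0, -8.3, 0) = -8.3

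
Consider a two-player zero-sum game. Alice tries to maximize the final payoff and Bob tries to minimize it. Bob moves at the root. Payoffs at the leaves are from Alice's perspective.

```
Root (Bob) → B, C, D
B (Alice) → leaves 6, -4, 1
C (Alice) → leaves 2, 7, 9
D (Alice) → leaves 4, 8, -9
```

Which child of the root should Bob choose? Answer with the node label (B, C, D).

B (Alice): max(6, -4, 1) = 6
C (Alice): max(2, 7, 9) = 9
D (Alice): max(4, 8, -9) = 8
Root (Bob): min(6, 9, 8) = 6
Bob picks the child with the lowest value: B (value 6).

B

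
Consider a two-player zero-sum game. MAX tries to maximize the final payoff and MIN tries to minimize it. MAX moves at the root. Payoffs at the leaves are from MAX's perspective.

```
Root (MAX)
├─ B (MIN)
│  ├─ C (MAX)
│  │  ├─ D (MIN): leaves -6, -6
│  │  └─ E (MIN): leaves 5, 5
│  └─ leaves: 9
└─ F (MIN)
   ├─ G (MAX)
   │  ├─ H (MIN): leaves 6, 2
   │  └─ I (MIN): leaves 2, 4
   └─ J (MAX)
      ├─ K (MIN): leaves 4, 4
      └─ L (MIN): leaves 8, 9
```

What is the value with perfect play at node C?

5

D: min(-6, -6) = -6
E: min(5, 5) = 5
C: max(-6, 5) = 5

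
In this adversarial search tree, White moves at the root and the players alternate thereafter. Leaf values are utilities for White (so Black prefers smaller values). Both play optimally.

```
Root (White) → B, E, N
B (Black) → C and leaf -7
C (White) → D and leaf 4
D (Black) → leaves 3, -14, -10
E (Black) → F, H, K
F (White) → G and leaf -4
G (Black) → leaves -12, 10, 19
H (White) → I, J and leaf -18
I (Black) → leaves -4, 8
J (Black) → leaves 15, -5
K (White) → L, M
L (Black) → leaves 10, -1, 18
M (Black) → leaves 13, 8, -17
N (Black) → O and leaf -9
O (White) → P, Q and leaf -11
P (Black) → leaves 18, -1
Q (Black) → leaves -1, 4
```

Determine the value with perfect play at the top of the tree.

-4

D (Black): min(3, -14, -10) = -14
C (White): max(-14, 4) = 4
B (Black): min(4, -7) = -7
G (Black): min(-12, 10, 19) = -12
F (White): max(-12, -4) = -4
I (Black): min(-4, 8) = -4
J (Black): min(15, -5) = -5
H (White): max(-4, -5, -18) = -4
L (Black): min(10, -1, 18) = -1
M (Black): min(13, 8, -17) = -17
K (White): max(-1, -17) = -1
E (Black): min(-4, -4, -1) = -4
P (Black): min(18, -1) = -1
Q (Black): min(-1, 4) = -1
O (White): max(-1, -1, -11) = -1
N (Black): min(-1, -9) = -9
Root (White): max(-7, -4, -9) = -4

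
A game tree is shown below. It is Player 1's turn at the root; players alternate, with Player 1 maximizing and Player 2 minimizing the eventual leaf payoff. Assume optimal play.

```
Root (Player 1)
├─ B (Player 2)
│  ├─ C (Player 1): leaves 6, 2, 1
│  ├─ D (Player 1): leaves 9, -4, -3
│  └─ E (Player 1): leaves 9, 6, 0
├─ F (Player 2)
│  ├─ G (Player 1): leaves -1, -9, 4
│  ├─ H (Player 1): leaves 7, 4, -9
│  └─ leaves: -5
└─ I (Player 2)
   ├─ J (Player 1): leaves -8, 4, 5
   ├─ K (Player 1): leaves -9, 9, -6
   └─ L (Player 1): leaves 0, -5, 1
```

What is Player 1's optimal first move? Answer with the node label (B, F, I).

B

C (Player 1): max(6, 2, 1) = 6
D (Player 1): max(9, -4, -3) = 9
E (Player 1): max(9, 6, 0) = 9
B (Player 2): min(6, 9, 9) = 6
G (Player 1): max(-1, -9, 4) = 4
H (Player 1): max(7, 4, -9) = 7
F (Player 2): min(4, 7, -5) = -5
J (Player 1): max(-8, 4, 5) = 5
K (Player 1): max(-9, 9, -6) = 9
L (Player 1): max(0, -5, 1) = 1
I (Player 2): min(5, 9, 1) = 1
Root (Player 1): max(6, -5, 1) = 6
Player 1 picks the child with the highest value: B (value 6).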